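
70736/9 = 7859+ 5/9= 7859.56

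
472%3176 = 472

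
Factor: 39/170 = 2^( - 1 )*3^1*5^( -1)*13^1*17^(  -  1)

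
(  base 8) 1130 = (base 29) kk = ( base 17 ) 215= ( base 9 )736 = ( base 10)600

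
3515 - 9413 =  - 5898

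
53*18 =954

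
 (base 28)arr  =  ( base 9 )12741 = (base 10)8623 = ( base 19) 14GG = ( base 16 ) 21AF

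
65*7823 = 508495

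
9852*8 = 78816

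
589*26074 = 15357586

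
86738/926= 43369/463 = 93.67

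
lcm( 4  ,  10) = 20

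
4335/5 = 867 = 867.00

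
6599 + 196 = 6795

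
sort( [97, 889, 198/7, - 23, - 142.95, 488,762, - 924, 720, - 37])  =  [  -  924,  -  142.95, - 37,-23,198/7, 97,488, 720, 762,889]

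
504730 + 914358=1419088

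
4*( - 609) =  - 2436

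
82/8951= 82/8951 =0.01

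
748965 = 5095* 147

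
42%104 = 42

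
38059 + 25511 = 63570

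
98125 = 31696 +66429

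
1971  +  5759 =7730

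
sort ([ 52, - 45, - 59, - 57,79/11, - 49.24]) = [-59, - 57 , - 49.24, - 45,79/11,52 ]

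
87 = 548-461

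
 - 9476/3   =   - 9476/3  =  - 3158.67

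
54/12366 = 1/229 = 0.00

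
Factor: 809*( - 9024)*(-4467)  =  2^6* 3^2*47^1*809^1*1489^1=32610958272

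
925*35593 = 32923525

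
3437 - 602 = 2835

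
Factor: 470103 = 3^1 * 349^1*449^1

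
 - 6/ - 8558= 3/4279 = 0.00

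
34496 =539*64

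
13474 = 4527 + 8947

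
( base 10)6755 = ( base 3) 100021012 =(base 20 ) GHF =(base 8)15143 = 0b1101001100011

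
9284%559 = 340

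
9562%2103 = 1150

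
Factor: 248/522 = 2^2 *3^( - 2)*29^( - 1) * 31^1 = 124/261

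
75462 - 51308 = 24154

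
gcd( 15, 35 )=5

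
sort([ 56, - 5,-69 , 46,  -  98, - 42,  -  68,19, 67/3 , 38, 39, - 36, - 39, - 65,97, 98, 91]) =[-98, - 69,  -  68, - 65, - 42, - 39, - 36, - 5, 19,67/3,38 , 39, 46,  56, 91, 97, 98] 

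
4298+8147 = 12445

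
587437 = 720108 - 132671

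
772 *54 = 41688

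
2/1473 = 2/1473 = 0.00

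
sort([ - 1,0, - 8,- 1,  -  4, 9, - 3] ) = [ - 8, - 4,  -  3,-1, - 1,  0, 9 ] 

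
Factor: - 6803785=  - 5^1*463^1*2939^1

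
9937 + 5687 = 15624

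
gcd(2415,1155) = 105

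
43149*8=345192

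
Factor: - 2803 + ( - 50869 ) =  - 2^3*6709^1 = - 53672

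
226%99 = 28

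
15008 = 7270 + 7738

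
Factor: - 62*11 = -2^1*11^1*31^1 = - 682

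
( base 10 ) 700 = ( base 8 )1274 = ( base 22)19i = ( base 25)130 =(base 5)10300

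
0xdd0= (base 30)3RQ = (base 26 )560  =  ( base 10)3536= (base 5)103121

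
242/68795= 242/68795 = 0.00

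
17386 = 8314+9072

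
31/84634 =31/84634 = 0.00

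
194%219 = 194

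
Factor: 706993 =7^1*100999^1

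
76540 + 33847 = 110387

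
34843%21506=13337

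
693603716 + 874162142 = 1567765858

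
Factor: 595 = 5^1*7^1*17^1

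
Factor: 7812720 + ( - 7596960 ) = 2^4*3^1 * 5^1*29^1*31^1=215760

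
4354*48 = 208992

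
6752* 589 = 3976928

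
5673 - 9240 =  - 3567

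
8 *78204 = 625632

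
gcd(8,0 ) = 8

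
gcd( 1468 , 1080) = 4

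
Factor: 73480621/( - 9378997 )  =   - 241^ (- 1) *277^1* 38917^(-1 )*265273^1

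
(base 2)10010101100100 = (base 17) 1g21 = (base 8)22544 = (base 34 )89I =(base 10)9572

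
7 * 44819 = 313733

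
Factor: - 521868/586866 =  - 2^1*7^( - 1) * 89^( - 1 ) * 277^1= -554/623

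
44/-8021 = - 1 + 7977/8021 = -0.01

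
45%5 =0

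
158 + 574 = 732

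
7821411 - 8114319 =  -292908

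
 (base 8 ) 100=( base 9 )71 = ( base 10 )64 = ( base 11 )59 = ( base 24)2g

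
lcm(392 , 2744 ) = 2744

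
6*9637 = 57822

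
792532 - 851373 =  - 58841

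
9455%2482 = 2009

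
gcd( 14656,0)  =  14656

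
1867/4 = 1867/4 = 466.75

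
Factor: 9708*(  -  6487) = -62975796 =-  2^2*3^1*13^1 * 499^1 * 809^1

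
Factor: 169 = 13^2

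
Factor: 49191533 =823^1*59771^1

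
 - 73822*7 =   -  516754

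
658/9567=658/9567=0.07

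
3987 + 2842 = 6829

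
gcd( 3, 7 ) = 1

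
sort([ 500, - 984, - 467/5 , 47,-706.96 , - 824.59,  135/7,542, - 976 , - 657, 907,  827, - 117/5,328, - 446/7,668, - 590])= [ - 984 ,  -  976 , - 824.59, - 706.96, - 657, - 590,-467/5,  -  446/7, - 117/5,135/7,  47, 328,  500, 542 , 668, 827, 907]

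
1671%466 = 273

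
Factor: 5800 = 2^3*5^2*29^1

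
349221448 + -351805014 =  - 2583566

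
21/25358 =21/25358 = 0.00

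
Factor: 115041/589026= 38347/196342=2^( - 1) * 31^1*127^(-1 )*773^( - 1)*1237^1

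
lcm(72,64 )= 576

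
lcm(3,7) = 21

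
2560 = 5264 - 2704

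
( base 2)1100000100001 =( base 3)22110210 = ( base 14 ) 2373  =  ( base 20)f8h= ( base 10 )6177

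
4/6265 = 4/6265 = 0.00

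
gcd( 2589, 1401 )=3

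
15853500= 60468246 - 44614746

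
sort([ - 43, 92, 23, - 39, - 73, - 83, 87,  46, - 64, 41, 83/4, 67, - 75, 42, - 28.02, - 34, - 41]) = [  -  83, - 75,-73, - 64, - 43, - 41, - 39, - 34,-28.02, 83/4, 23,41 , 42, 46,67, 87, 92 ] 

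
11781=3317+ 8464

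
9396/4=2349 = 2349.00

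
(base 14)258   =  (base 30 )FK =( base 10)470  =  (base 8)726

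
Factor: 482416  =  2^4*11^1 * 2741^1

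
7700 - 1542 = 6158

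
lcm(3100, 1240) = 6200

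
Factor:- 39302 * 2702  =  - 2^2 *7^1*43^1*193^1*457^1 = - 106194004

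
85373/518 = 85373/518 = 164.81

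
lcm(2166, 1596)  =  30324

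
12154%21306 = 12154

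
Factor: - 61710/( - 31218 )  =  5^1 * 17^1*43^( - 1)  =  85/43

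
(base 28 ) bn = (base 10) 331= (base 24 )DJ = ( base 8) 513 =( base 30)B1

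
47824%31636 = 16188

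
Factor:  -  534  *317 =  - 2^1*3^1*89^1*317^1 = - 169278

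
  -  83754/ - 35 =83754/35  =  2392.97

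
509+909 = 1418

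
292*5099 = 1488908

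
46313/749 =61 + 624/749 = 61.83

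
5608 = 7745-2137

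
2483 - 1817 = 666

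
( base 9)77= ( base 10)70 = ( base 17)42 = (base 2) 1000110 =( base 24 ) 2M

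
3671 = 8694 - 5023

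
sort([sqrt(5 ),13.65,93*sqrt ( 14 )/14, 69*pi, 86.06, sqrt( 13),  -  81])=[-81, sqrt(5 ), sqrt( 13),  13.65, 93 * sqrt( 14 )/14, 86.06, 69*pi]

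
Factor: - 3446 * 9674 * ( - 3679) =122645366116 = 2^2*7^1*13^1*283^1*691^1 *1723^1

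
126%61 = 4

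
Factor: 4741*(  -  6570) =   -  31148370   =  - 2^1*3^2*5^1*  11^1*73^1*431^1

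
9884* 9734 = 96210856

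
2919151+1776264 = 4695415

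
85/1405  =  17/281 = 0.06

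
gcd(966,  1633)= 23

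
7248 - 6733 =515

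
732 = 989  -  257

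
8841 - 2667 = 6174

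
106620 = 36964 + 69656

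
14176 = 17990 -3814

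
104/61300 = 26/15325  =  0.00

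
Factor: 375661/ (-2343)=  - 481/3 = - 3^( - 1)*13^1*37^1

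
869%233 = 170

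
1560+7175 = 8735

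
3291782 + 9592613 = 12884395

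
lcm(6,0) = 0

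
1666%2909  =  1666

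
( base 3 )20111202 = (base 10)4745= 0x1289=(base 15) 1615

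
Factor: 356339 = 23^1*15493^1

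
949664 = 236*4024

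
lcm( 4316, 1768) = 146744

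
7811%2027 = 1730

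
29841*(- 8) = -238728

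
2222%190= 132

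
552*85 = 46920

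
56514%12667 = 5846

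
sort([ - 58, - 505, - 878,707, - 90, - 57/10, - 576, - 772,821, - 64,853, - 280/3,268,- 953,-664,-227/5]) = [ - 953, -878,  -  772, - 664, - 576, - 505,-280/3,-90, - 64,  -  58,- 227/5, - 57/10 , 268,707,  821, 853 ]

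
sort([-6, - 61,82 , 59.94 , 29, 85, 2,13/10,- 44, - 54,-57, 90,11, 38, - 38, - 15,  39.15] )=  [- 61, - 57,  -  54,-44, - 38, - 15, - 6, 13/10, 2,11, 29, 38,39.15, 59.94, 82, 85, 90]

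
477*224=106848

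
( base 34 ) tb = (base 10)997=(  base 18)317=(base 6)4341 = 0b1111100101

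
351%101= 48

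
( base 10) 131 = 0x83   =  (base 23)5g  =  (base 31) 47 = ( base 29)4f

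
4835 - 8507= - 3672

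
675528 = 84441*8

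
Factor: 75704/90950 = 37852/45475 = 2^2*5^( - 2 )*17^( - 1 ) * 107^( - 1)  *9463^1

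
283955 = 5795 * 49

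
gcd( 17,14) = 1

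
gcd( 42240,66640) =80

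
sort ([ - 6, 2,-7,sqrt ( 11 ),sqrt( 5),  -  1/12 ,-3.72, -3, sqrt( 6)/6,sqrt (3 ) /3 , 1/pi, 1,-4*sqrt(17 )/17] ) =[ - 7, -6, -3.72,-3,-4 * sqrt(17)/17,-1/12, 1/pi,sqrt(6) /6, sqrt ( 3 ) /3,1, 2, sqrt(5 ), sqrt( 11 ) ] 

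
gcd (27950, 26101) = 43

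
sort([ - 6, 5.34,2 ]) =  [-6,2, 5.34] 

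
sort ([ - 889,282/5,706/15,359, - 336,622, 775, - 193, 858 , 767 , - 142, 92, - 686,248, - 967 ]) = [ - 967, - 889, - 686, - 336, - 193,-142,706/15,  282/5, 92, 248, 359 , 622, 767,775, 858 ] 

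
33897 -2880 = 31017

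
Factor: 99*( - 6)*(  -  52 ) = 2^3* 3^3 * 11^1*13^1 =30888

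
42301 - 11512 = 30789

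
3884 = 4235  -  351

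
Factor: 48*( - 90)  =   - 2^5*3^3 *5^1 =- 4320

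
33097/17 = 33097/17 = 1946.88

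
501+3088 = 3589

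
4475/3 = 4475/3 = 1491.67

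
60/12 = 5=5.00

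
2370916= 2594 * 914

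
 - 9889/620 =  - 16 + 1/20 = - 15.95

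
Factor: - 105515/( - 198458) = 2^( - 1) * 5^1*13^( - 1 )*17^( - 1 )*47^1= 235/442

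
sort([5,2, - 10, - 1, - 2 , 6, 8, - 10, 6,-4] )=[  -  10, - 10, - 4, - 2, - 1,2,5,6, 6,8 ]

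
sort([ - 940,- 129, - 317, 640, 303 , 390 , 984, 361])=[  -  940, - 317,-129,303, 361, 390, 640 , 984 ]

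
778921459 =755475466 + 23445993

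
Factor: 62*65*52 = 2^3 * 5^1*13^2 * 31^1 = 209560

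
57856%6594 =5104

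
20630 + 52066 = 72696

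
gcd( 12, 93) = 3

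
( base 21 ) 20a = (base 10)892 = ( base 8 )1574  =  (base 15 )3e7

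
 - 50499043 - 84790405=-135289448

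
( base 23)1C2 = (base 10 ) 807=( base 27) 12o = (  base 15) 38C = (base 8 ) 1447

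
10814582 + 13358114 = 24172696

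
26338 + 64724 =91062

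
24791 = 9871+14920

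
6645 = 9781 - 3136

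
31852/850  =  15926/425 = 37.47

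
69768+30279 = 100047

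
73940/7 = 10562 + 6/7 = 10562.86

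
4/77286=2/38643 = 0.00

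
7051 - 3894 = 3157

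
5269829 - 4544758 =725071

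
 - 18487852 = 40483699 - 58971551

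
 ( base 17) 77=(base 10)126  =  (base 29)4A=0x7E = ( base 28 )4E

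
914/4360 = 457/2180  =  0.21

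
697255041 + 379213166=1076468207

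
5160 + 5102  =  10262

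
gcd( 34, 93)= 1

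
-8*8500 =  - 68000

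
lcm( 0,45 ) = 0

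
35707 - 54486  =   - 18779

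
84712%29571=25570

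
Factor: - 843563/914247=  - 3^(-4 ) * 7^1*37^1*3257^1*11287^ ( - 1 ) 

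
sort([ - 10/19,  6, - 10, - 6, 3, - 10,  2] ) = [ - 10,-10, - 6, - 10/19 , 2 , 3,  6] 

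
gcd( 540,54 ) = 54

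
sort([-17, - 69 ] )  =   [-69,-17] 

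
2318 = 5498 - 3180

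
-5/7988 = -5/7988=-0.00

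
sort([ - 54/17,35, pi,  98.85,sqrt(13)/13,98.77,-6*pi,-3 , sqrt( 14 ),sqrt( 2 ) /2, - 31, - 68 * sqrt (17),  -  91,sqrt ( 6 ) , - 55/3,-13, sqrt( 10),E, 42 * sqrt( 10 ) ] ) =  [ - 68*sqrt ( 17),-91, - 31, - 6*pi ,  -  55/3,-13, - 54/17, - 3,sqrt ( 13) /13, sqrt(2 )/2,sqrt( 6 ), E,  pi,sqrt(10), sqrt(14),35,98.77 , 98.85, 42*sqrt(10 ) ]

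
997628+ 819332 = 1816960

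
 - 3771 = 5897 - 9668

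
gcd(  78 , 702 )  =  78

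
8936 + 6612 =15548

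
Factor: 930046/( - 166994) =-13^1*35771^1 * 83497^(-1)=- 465023/83497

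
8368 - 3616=4752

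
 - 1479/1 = -1479 = - 1479.00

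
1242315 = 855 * 1453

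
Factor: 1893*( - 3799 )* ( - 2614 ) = 2^1*3^1*29^1*131^1  *  631^1*1307^1 = 18798599298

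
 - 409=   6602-7011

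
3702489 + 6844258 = 10546747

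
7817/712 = 10 + 697/712 = 10.98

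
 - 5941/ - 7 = 5941/7 = 848.71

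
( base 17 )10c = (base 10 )301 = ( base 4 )10231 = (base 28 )AL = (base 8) 455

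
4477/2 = 2238 + 1/2 = 2238.50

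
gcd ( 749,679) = 7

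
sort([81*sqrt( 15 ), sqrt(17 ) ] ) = [sqrt ( 17),81*sqrt(15 )]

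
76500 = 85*900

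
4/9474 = 2/4737 = 0.00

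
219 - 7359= - 7140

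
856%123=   118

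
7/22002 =7/22002 = 0.00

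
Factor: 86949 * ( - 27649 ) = -2404052901 = -  3^2*43^1*643^1 * 9661^1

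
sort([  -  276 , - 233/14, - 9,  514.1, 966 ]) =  [-276, - 233/14, - 9, 514.1,966]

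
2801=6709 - 3908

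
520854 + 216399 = 737253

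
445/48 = 445/48 = 9.27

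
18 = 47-29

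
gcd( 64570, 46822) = 2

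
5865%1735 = 660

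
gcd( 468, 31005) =117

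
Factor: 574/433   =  2^1*7^1*41^1*433^( - 1) 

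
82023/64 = 1281 + 39/64  =  1281.61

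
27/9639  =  1/357 = 0.00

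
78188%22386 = 11030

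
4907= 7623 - 2716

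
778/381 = 778/381 = 2.04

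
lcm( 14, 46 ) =322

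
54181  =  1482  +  52699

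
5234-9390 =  - 4156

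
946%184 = 26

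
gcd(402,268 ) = 134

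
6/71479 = 6/71479 = 0.00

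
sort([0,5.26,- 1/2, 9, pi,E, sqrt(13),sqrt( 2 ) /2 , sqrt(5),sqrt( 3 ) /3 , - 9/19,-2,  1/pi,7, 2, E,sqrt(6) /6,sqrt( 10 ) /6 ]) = [-2,- 1/2, - 9/19,0 , 1/pi,sqrt ( 6)/6,sqrt(10 ) /6,  sqrt(3 ) /3, sqrt(2 ) /2,2, sqrt( 5),  E, E,pi,sqrt( 13 ), 5.26,7,  9] 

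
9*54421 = 489789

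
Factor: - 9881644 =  - 2^2*683^1*3617^1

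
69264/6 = 11544 = 11544.00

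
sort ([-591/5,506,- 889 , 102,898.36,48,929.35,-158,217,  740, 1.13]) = [-889, -158 ,  -  591/5,1.13,48 , 102 , 217,506, 740,898.36,929.35 ] 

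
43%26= 17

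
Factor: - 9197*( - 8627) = 79342519 = 17^1*541^1*8627^1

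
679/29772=679/29772  =  0.02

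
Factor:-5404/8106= - 2^1*3^( - 1)  =  - 2/3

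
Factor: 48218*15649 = 754563482 = 2^1*15649^1 * 24109^1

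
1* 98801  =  98801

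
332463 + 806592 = 1139055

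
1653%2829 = 1653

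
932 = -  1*( - 932) 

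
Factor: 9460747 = 773^1* 12239^1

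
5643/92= 61 + 31/92 = 61.34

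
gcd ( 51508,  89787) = 1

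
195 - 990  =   - 795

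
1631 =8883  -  7252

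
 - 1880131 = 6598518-8478649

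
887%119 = 54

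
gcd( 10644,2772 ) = 12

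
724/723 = 724/723  =  1.00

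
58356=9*6484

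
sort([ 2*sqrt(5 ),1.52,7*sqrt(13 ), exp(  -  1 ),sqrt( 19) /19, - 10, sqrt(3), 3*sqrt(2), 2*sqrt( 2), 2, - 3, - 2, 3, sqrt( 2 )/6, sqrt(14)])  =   [-10,-3,  -  2, sqrt(19) /19,  sqrt( 2)/6,exp( - 1 ),1.52, sqrt (3 ), 2, 2*sqrt( 2) , 3, sqrt(14),  3* sqrt(2), 2* sqrt(5), 7*sqrt( 13)] 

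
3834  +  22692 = 26526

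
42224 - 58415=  - 16191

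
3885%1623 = 639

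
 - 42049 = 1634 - 43683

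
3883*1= 3883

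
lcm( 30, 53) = 1590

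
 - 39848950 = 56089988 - 95938938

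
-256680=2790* (-92 )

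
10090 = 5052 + 5038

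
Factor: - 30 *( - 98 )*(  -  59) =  - 173460= - 2^2 * 3^1*5^1*7^2 * 59^1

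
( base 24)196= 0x31e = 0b1100011110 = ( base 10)798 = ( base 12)566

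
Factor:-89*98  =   - 2^1 * 7^2*89^1 = -8722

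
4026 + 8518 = 12544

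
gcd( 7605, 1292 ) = 1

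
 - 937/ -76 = 12 + 25/76 = 12.33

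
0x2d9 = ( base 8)1331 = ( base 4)23121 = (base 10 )729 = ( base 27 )100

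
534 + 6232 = 6766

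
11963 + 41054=53017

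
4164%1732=700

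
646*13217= 8538182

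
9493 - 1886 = 7607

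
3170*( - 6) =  - 19020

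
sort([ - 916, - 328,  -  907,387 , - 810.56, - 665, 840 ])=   [- 916, - 907,- 810.56,-665,-328,387,840]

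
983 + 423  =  1406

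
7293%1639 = 737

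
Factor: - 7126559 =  - 11^1*31^1*20899^1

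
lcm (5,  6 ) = 30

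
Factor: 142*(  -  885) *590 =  - 74145300= - 2^2 * 3^1*5^2*59^2*71^1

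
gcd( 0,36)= 36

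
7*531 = 3717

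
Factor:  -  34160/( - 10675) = 16/5 = 2^4 * 5^ (-1)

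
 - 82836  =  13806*( - 6)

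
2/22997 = 2/22997 =0.00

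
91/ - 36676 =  - 1 + 36585/36676 = -0.00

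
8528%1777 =1420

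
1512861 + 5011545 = 6524406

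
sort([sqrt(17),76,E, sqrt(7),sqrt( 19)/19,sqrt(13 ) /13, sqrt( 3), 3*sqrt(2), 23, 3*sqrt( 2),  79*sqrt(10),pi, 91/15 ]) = [ sqrt ( 19) /19,sqrt( 13)/13,  sqrt(3), sqrt( 7 ),E,pi , sqrt(17),  3*sqrt (2), 3  *  sqrt( 2),91/15,  23, 76,79* sqrt( 10)]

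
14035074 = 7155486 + 6879588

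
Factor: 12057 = 3^1 *4019^1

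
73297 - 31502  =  41795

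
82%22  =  16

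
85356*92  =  7852752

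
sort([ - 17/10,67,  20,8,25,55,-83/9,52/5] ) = [ - 83/9, -17/10, 8,52/5,20, 25,55,67]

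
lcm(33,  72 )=792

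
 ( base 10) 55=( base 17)34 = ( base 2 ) 110111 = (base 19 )2h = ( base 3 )2001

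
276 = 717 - 441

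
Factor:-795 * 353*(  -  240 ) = 67352400 = 2^4  *  3^2  *  5^2 *53^1 * 353^1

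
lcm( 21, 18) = 126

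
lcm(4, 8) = 8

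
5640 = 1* 5640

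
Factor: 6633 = 3^2*11^1*67^1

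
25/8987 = 25/8987 = 0.00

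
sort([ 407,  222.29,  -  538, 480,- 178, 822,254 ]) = [ - 538, - 178,222.29,254,407,480, 822]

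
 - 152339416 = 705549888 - 857889304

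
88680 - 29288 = 59392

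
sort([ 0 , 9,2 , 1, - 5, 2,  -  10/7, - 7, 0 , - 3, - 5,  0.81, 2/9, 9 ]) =[-7, - 5,-5,-3, - 10/7, 0,0 , 2/9,  0.81, 1 , 2,2, 9,9 ] 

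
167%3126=167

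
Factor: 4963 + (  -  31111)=-2^2*3^1*2179^1 = - 26148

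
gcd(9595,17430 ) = 5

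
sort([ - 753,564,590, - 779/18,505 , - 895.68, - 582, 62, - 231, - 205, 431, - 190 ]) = [ - 895.68, - 753, - 582 ,- 231, - 205, - 190, - 779/18,  62,431, 505 , 564,590 ] 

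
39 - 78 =  -  39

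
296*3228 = 955488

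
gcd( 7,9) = 1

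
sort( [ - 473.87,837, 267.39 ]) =[  -  473.87,267.39, 837]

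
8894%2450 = 1544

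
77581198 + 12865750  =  90446948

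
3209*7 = 22463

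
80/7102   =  40/3551= 0.01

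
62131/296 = 209 + 267/296 = 209.90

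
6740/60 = 112 + 1/3 = 112.33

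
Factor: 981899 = 103^1*9533^1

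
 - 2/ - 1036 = 1/518 = 0.00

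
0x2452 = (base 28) BO2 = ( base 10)9298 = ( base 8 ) 22122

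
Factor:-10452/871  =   - 12 = - 2^2*3^1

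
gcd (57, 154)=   1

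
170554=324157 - 153603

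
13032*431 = 5616792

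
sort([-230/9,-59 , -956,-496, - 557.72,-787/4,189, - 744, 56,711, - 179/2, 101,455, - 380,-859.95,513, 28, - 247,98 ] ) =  [-956, - 859.95,- 744,-557.72,  -  496,-380,-247, - 787/4,  -  179/2,  -  59, - 230/9,28 , 56,98,101,189,455, 513, 711]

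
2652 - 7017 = - 4365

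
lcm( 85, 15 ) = 255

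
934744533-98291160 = 836453373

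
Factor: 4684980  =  2^2*3^1*5^1*113^1*691^1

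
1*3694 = 3694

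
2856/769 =3 + 549/769=3.71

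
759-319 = 440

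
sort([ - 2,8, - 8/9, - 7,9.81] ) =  [ - 7 , - 2, - 8/9, 8,9.81]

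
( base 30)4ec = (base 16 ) FC0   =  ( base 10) 4032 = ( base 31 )462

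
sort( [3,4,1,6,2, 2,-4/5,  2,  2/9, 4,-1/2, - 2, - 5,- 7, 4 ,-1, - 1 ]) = [- 7, - 5, - 2, - 1, - 1, - 4/5 , - 1/2 , 2/9,1,2,2,2,3,4,4,4,6]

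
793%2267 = 793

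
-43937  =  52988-96925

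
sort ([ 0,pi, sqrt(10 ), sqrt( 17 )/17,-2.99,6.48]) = [  -  2.99 , 0,sqrt( 17 ) /17, pi, sqrt ( 10),6.48]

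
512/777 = 512/777=0.66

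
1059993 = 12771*83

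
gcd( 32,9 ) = 1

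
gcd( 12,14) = 2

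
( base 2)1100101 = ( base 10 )101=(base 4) 1211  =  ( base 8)145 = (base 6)245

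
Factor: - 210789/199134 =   -  633/598 = -2^(  -  1 ) * 3^1 * 13^ ( - 1)  *  23^( - 1) * 211^1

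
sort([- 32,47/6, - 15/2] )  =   [ - 32,-15/2,47/6 ] 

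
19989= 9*2221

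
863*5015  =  4327945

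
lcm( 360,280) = 2520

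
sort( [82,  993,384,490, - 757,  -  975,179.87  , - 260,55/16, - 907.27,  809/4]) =[ - 975,-907.27, - 757,-260, 55/16,82,179.87 , 809/4,384,490 , 993] 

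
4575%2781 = 1794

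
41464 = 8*5183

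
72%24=0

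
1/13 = 1/13 = 0.08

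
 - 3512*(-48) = 168576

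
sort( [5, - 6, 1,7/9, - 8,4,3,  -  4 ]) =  [ - 8, - 6,-4, 7/9,1,3, 4, 5 ]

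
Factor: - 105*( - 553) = 58065 = 3^1 * 5^1*7^2 * 79^1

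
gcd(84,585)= 3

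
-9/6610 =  - 1+6601/6610 = -0.00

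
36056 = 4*9014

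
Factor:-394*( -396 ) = 2^3 * 3^2 * 11^1*197^1 = 156024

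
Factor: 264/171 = 2^3* 3^(  -  1 )*11^1*19^( - 1) = 88/57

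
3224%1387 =450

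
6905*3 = 20715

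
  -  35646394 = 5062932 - 40709326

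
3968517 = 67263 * 59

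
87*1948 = 169476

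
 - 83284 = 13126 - 96410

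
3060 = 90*34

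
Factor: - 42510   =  -2^1*3^1 * 5^1*13^1* 109^1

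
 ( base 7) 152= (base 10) 86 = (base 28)32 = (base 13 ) 68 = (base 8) 126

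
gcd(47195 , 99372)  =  1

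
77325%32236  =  12853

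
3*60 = 180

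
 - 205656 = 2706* (-76 ) 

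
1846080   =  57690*32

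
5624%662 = 328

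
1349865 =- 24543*( - 55) 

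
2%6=2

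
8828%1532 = 1168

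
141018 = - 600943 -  - 741961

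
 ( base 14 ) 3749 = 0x25C5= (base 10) 9669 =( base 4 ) 2113011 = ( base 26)e7n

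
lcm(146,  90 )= 6570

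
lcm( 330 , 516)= 28380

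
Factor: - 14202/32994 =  - 13^( - 1)*47^( - 1)*263^1 = - 263/611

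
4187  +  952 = 5139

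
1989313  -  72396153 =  - 70406840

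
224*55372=12403328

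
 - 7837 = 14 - 7851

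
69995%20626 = 8117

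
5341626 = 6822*783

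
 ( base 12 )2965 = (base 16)12dd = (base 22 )9lb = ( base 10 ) 4829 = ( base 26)73j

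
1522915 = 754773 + 768142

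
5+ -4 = 1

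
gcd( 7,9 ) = 1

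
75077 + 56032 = 131109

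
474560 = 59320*8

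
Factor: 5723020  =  2^2*5^1*61^1*4691^1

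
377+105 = 482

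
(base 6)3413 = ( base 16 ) 321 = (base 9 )1080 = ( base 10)801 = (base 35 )MV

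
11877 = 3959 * 3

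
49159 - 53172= - 4013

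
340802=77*4426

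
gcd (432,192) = 48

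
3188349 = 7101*449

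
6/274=3/137= 0.02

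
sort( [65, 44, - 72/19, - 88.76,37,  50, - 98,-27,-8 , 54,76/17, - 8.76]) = [  -  98, - 88.76, - 27, - 8.76, -8, - 72/19,76/17, 37,44, 50,54,65]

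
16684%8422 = 8262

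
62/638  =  31/319= 0.10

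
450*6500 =2925000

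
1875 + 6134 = 8009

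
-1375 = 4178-5553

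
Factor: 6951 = 3^1*7^1*331^1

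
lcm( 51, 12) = 204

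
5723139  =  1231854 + 4491285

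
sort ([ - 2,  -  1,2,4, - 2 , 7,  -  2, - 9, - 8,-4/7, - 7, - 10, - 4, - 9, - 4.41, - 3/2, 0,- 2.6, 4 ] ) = [ - 10 , - 9, - 9, - 8, - 7, - 4.41, - 4, -2.6, - 2, - 2, - 2, - 3/2, - 1,-4/7,0, 2,4, 4,7] 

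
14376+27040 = 41416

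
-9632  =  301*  ( - 32) 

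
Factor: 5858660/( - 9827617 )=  - 2^2* 5^1* 19^( - 1)*292933^1*517243^( - 1) 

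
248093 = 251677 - 3584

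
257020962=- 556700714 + 813721676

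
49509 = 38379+11130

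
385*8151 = 3138135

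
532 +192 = 724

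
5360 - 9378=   -  4018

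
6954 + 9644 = 16598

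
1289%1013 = 276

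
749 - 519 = 230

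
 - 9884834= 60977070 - 70861904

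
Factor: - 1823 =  - 1823^1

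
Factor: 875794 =2^1*23^1*79^1*241^1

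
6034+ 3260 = 9294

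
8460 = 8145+315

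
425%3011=425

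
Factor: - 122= -2^1*  61^1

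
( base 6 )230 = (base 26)3C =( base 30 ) 30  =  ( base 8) 132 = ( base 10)90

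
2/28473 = 2/28473 = 0.00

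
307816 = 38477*8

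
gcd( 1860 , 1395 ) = 465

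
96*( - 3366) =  - 323136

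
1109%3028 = 1109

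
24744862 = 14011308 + 10733554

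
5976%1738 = 762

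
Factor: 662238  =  2^1*3^2*36791^1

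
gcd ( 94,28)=2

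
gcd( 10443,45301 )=1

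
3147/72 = 1049/24= 43.71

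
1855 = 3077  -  1222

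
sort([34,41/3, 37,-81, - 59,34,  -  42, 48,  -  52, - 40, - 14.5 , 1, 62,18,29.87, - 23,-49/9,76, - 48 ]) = [ - 81, - 59, - 52, - 48, - 42, -40,- 23, - 14.5, - 49/9, 1,41/3,18, 29.87, 34, 34,37,48,62,76]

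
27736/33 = 27736/33  =  840.48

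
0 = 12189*0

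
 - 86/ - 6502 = 43/3251 = 0.01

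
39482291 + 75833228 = 115315519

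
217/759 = 217/759 = 0.29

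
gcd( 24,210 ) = 6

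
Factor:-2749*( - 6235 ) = 5^1*29^1 * 43^1*2749^1 = 17140015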